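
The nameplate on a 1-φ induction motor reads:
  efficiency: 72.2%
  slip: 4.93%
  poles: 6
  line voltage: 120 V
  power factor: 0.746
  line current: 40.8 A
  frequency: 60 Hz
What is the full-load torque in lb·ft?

P_in = V·I·cosφ = 120 × 40.8 × 0.746 = 3652 W
P_out = η·P_in = 0.722 × 3652 = 2637 W
n_s = 120×60/6 = 1200 rpm; n = 1200×(1−0.0493) = 1141 rpm
ω = 2π×1141/60 = 119.5 rad/s
τ = P_out/ω = 2637/119.5 = 22.07 N·m
In lb·ft: 22.07/1.356 = 16.3 lb·ft

16.3 lb·ft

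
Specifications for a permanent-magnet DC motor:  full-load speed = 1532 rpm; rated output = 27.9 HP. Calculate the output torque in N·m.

P_out = 27.9 × 746 = 20813 W
ω = 2π × 1532/60 = 160.4 rad/s
τ = P_out/ω = 20813/160.4 = 130 N·m

130 N·m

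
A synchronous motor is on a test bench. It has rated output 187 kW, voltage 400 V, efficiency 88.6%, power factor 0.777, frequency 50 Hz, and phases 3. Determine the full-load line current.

P_out = 187 kW = 187000 W
P_in = P_out / η = 187000 / 0.886 = 211061 W
I_L = P_in / (√3·V_L·cosφ) = 211061 / (1.732 × 400 × 0.777) = 392 A

392 A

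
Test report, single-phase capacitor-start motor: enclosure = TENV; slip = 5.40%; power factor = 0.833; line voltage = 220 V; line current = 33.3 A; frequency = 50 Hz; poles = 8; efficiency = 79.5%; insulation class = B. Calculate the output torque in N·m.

65.3 N·m

P_in = V·I·cosφ = 220 × 33.3 × 0.833 = 6103 W
P_out = η·P_in = 0.795 × 6103 = 4852 W
n_s = 120×50/8 = 750 rpm; n = 750×(1−0.054) = 710 rpm
ω = 2π×710/60 = 74.35 rad/s
τ = P_out/ω = 4852/74.35 = 65.3 N·m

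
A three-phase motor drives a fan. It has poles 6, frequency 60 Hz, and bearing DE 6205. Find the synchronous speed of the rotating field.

n_s = 120f/p = 120×60/6 = 1200 rpm

1200 rpm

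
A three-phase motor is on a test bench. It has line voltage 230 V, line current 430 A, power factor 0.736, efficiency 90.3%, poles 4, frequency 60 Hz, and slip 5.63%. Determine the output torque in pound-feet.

P_in = √3·V·I·cosφ = 1.732 × 230 × 430 × 0.736 = 126073 W
P_out = η·P_in = 0.903 × 126073 = 113844 W
n_s = 120×60/4 = 1800 rpm; n = 1800×(1−0.0563) = 1699 rpm
ω = 2π×1699/60 = 177.9 rad/s
τ = P_out/ω = 113844/177.9 = 639.9 N·m
In lb·ft: 639.9/1.356 = 472 lb·ft

472 lb·ft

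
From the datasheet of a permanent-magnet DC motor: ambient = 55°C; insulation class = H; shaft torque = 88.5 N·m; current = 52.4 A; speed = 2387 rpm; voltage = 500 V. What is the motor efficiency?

ω = 2π × 2387/60 = 250 rad/s; P_out = τω = 88.5 × 250 = 22125 W
P_in = V·I = 500 × 52.4 = 26200 W
η = P_out / P_in = 22125 / 26200 = 0.844 = 84.4%

84.4 %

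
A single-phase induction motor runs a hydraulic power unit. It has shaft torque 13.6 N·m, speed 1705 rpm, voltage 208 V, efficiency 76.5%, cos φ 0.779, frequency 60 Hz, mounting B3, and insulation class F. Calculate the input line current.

ω = 2π×1705/60 = 178.5 rad/s; P_out = τω = 13.6 × 178.5 = 2428 W
P_in = P_out / η = 2428 / 0.765 = 3174 W
I = P_in / (V·cosφ) = 3174 / (208 × 0.779) = 19.6 A

19.6 A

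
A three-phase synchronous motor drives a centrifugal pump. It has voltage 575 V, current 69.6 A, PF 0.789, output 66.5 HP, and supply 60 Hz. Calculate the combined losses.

P_in = √3·V·I·cosφ = 1.732×575×69.6×0.789 = 54689 W
P_out = 66.5×746 = 49609 W
Losses = P_in − P_out = 54689 − 49609 = 5080 W

5080 W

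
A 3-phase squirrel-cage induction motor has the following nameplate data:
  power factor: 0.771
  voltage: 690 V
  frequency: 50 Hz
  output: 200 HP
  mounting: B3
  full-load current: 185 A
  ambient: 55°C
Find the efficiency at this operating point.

87.5 %

P_out = 200 × 746 = 149200 W
P_in = √3·V_L·I_L·cosφ = 1.732 × 690 × 185 × 0.771 = 170460 W
η = P_out / P_in = 149200 / 170460 = 0.875 = 87.5%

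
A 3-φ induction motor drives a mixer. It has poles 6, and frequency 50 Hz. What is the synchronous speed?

1000 rpm

n_s = 120f/p = 120×50/6 = 1000 rpm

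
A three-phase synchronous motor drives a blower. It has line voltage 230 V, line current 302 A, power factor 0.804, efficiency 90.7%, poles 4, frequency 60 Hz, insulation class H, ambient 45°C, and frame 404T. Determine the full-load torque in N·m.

P_in = √3·V·I·cosφ = 1.732 × 230 × 302 × 0.804 = 96725 W
P_out = η·P_in = 0.907 × 96725 = 87730 W
n = n_s = 120×60/4 = 1800 rpm (synchronous)
ω = 2π×1800/60 = 188.5 rad/s
τ = P_out/ω = 87730/188.5 = 465 N·m

465 N·m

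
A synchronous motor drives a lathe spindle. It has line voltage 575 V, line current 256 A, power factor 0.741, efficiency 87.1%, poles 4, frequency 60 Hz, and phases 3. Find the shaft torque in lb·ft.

644 lb·ft

P_in = √3·V·I·cosφ = 1.732 × 575 × 256 × 0.741 = 188918 W
P_out = η·P_in = 0.871 × 188918 = 164548 W
n = n_s = 120×60/4 = 1800 rpm (synchronous)
ω = 2π×1800/60 = 188.5 rad/s
τ = P_out/ω = 164548/188.5 = 872.9 N·m
In lb·ft: 872.9/1.356 = 644 lb·ft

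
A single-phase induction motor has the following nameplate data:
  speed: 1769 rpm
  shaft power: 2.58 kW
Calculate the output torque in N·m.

ω = 2π × 1769/60 = 185.2 rad/s
τ = P/ω = 2580/185.2 = 13.9 N·m

13.9 N·m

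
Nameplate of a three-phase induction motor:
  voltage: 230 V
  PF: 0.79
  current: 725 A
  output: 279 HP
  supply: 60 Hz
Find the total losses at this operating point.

20000 W

P_in = √3·V·I·cosφ = 1.732×230×725×0.79 = 228161 W
P_out = 279×746 = 208134 W
Losses = P_in − P_out = 228161 − 208134 = 20027 W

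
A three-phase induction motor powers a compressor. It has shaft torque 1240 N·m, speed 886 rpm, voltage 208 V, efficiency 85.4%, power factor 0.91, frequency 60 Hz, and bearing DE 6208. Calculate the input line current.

ω = 2π×886/60 = 92.78 rad/s; P_out = τω = 1240 × 92.78 = 115047 W
P_in = P_out / η = 115047 / 0.854 = 134715 W
I_L = P_in / (√3·V_L·cosφ) = 134715 / (1.732 × 208 × 0.91) = 411 A

411 A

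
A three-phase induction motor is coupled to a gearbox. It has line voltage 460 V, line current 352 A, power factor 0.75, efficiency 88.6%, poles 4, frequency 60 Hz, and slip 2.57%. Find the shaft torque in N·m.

1010 N·m

P_in = √3·V·I·cosφ = 1.732 × 460 × 352 × 0.75 = 210334 W
P_out = η·P_in = 0.886 × 210334 = 186356 W
n_s = 120×60/4 = 1800 rpm; n = 1800×(1−0.0257) = 1754 rpm
ω = 2π×1754/60 = 183.7 rad/s
τ = P_out/ω = 186356/183.7 = 1010 N·m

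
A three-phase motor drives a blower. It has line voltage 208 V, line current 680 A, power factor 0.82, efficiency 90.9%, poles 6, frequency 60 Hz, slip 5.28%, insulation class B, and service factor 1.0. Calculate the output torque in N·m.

1530 N·m

P_in = √3·V·I·cosφ = 1.732 × 208 × 680 × 0.82 = 200879 W
P_out = η·P_in = 0.909 × 200879 = 182599 W
n_s = 120×60/6 = 1200 rpm; n = 1200×(1−0.0528) = 1137 rpm
ω = 2π×1137/60 = 119.1 rad/s
τ = P_out/ω = 182599/119.1 = 1530 N·m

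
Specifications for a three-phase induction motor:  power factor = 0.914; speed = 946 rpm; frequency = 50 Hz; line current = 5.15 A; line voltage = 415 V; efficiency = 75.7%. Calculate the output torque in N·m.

P_in = √3·V·I·cosφ = 1.732 × 415 × 5.15 × 0.914 = 3383 W
P_out = η·P_in = 0.757 × 3383 = 2561 W
n = 946 rpm
ω = 2π×946/60 = 99.06 rad/s
τ = P_out/ω = 2561/99.06 = 25.9 N·m

25.9 N·m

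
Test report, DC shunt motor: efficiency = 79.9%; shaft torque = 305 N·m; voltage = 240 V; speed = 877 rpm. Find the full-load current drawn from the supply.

ω = 2π×877/60 = 91.84 rad/s; P_out = τω = 305 × 91.84 = 28011 W
P_in = P_out / η = 28011 / 0.799 = 35058 W
I = P_in / V = 35058 / 240 = 146 A

146 A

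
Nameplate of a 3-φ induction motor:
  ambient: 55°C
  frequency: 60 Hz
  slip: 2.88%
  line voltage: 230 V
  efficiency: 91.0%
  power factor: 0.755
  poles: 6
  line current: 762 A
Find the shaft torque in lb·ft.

P_in = √3·V·I·cosφ = 1.732 × 230 × 762 × 0.755 = 229180 W
P_out = η·P_in = 0.91 × 229180 = 208554 W
n_s = 120×60/6 = 1200 rpm; n = 1200×(1−0.0288) = 1165 rpm
ω = 2π×1165/60 = 122 rad/s
τ = P_out/ω = 208554/122 = 1709 N·m
In lb·ft: 1709/1.356 = 1260 lb·ft

1260 lb·ft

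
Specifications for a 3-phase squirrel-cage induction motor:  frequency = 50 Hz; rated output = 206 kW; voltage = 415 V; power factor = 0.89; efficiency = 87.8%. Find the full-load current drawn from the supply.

367 A

P_out = 206 kW = 206000 W
P_in = P_out / η = 206000 / 0.878 = 234624 W
I_L = P_in / (√3·V_L·cosφ) = 234624 / (1.732 × 415 × 0.89) = 367 A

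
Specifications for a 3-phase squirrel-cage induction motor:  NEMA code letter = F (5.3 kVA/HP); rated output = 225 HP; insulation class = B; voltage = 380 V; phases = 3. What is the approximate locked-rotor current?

1810 A

S_LR = 5.3 × 225 = 1192.5 kVA
I_LR = S_LR/(√3·V_L) = 1192500/(1.732×380) = 1810 A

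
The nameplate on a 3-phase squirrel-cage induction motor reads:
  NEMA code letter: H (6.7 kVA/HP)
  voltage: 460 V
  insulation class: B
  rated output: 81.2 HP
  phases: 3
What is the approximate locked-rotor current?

683 A

S_LR = 6.7 × 81.2 = 544.04 kVA
I_LR = S_LR/(√3·V_L) = 544040/(1.732×460) = 683 A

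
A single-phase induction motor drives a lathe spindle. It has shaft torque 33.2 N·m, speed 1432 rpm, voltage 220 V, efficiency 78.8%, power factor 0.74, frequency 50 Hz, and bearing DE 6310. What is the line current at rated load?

ω = 2π×1432/60 = 150 rad/s; P_out = τω = 33.2 × 150 = 4980 W
P_in = P_out / η = 4980 / 0.788 = 6320 W
I = P_in / (V·cosφ) = 6320 / (220 × 0.74) = 38.8 A

38.8 A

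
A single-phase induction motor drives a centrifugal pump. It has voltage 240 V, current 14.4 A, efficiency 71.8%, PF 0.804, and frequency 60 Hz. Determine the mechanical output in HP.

2.67 HP

P_in = V·I·cosφ = 240 × 14.4 × 0.804 = 2779 W
P_out = η·P_in = 0.718 × 2779 = 1995 W
= 1995/746 = 2.67 HP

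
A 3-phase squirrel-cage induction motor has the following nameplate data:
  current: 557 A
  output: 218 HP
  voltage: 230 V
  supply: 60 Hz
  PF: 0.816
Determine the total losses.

P_in = √3·V·I·cosφ = 1.732×230×557×0.816 = 181059 W
P_out = 218×746 = 162628 W
Losses = P_in − P_out = 181059 − 162628 = 18431 W

18.4 kW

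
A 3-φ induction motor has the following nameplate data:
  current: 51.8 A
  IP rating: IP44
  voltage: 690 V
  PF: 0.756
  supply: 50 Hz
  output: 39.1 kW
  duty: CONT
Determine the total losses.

P_in = √3·V·I·cosφ = 1.732×690×51.8×0.756 = 46800 W
P_out = 39100 W
Losses = P_in − P_out = 46800 − 39100 = 7700 W

7.7 kW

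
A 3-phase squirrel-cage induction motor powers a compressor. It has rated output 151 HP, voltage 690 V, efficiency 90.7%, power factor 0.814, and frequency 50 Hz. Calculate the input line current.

128 A

P_out = 151 × 746 = 112646 W
P_in = P_out / η = 112646 / 0.907 = 124196 W
I_L = P_in / (√3·V_L·cosφ) = 124196 / (1.732 × 690 × 0.814) = 128 A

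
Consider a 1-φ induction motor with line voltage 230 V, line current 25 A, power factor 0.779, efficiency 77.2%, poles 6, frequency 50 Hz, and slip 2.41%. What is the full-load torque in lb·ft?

P_in = V·I·cosφ = 230 × 25 × 0.779 = 4479 W
P_out = η·P_in = 0.772 × 4479 = 3458 W
n_s = 120×50/6 = 1000 rpm; n = 1000×(1−0.0241) = 976 rpm
ω = 2π×976/60 = 102.2 rad/s
τ = P_out/ω = 3458/102.2 = 33.84 N·m
In lb·ft: 33.84/1.356 = 25 lb·ft

25 lb·ft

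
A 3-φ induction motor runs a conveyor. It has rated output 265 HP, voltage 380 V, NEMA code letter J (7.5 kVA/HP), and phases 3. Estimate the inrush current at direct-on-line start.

S_LR = 7.5 × 265 = 1987.5 kVA
I_LR = S_LR/(√3·V_L) = 1987500/(1.732×380) = 3020 A

3020 A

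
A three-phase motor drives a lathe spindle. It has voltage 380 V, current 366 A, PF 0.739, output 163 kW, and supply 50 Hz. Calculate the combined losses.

P_in = √3·V·I·cosφ = 1.732×380×366×0.739 = 178015 W
P_out = 163000 W
Losses = P_in − P_out = 178015 − 163000 = 15015 W

15 kW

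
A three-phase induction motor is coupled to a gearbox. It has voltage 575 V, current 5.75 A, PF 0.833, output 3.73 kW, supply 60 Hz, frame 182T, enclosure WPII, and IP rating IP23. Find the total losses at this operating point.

P_in = √3·V·I·cosφ = 1.732×575×5.75×0.833 = 4770 W
P_out = 3730 W
Losses = P_in − P_out = 4770 − 3730 = 1040 W

1040 W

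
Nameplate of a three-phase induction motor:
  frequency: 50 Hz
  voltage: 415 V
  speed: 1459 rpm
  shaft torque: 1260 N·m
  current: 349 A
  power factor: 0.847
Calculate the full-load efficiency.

90.6 %

ω = 2π × 1459/60 = 152.8 rad/s; P_out = τω = 1260 × 152.8 = 192528 W
P_in = √3·V_L·I_L·cosφ = 1.732 × 415 × 349 × 0.847 = 212474 W
η = P_out / P_in = 192528 / 212474 = 0.906 = 90.6%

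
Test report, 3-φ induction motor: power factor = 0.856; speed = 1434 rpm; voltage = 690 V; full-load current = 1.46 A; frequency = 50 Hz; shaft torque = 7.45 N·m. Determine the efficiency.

74.9 %

ω = 2π × 1434/60 = 150.2 rad/s; P_out = τω = 7.45 × 150.2 = 1119 W
P_in = √3·V_L·I_L·cosφ = 1.732 × 690 × 1.46 × 0.856 = 1494 W
η = P_out / P_in = 1119 / 1494 = 0.749 = 74.9%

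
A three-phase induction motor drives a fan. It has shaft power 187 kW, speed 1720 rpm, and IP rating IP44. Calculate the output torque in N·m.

ω = 2π × 1720/60 = 180.1 rad/s
τ = P/ω = 187000/180.1 = 1040 N·m

1040 N·m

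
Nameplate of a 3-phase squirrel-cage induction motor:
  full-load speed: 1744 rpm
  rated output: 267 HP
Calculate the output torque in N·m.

P_out = 267 × 746 = 199182 W
ω = 2π × 1744/60 = 182.6 rad/s
τ = P_out/ω = 199182/182.6 = 1090 N·m

1090 N·m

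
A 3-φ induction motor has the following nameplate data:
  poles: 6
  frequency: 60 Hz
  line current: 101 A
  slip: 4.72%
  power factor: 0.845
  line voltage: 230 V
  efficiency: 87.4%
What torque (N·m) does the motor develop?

P_in = √3·V·I·cosφ = 1.732 × 230 × 101 × 0.845 = 33998 W
P_out = η·P_in = 0.874 × 33998 = 29714 W
n_s = 120×60/6 = 1200 rpm; n = 1200×(1−0.0472) = 1143 rpm
ω = 2π×1143/60 = 119.7 rad/s
τ = P_out/ω = 29714/119.7 = 248 N·m

248 N·m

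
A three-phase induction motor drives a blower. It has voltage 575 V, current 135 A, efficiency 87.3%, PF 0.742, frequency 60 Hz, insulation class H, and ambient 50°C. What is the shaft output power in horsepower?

117 HP

P_in = √3·V·I·cosφ = 1.732 × 575 × 135 × 0.742 = 99759 W
P_out = η·P_in = 0.873 × 99759 = 87090 W
= 87090/746 = 117 HP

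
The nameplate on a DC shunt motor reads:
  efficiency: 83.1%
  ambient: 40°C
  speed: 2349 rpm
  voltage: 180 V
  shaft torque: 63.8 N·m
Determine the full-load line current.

105 A

ω = 2π×2349/60 = 246 rad/s; P_out = τω = 63.8 × 246 = 15695 W
P_in = P_out / η = 15695 / 0.831 = 18887 W
I = P_in / V = 18887 / 180 = 105 A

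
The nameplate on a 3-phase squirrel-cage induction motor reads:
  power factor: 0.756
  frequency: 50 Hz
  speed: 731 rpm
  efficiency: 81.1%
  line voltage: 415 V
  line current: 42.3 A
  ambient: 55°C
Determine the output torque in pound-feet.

P_in = √3·V·I·cosφ = 1.732 × 415 × 42.3 × 0.756 = 22986 W
P_out = η·P_in = 0.811 × 22986 = 18642 W
n = 731 rpm
ω = 2π×731/60 = 76.55 rad/s
τ = P_out/ω = 18642/76.55 = 243.5 N·m
In lb·ft: 243.5/1.356 = 180 lb·ft

180 lb·ft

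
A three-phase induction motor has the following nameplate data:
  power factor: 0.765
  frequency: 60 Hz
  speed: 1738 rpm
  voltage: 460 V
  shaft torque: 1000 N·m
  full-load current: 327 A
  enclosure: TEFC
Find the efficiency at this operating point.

91.3 %

ω = 2π × 1738/60 = 182 rad/s; P_out = τω = 1000 × 182 = 182000 W
P_in = √3·V_L·I_L·cosφ = 1.732 × 460 × 327 × 0.765 = 199303 W
η = P_out / P_in = 182000 / 199303 = 0.913 = 91.3%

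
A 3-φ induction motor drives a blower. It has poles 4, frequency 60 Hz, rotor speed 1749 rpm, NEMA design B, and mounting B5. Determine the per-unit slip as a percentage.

2.8 %

n_s = 120f/p = 120×60/4 = 1800 rpm
s = (n_s − n)/n_s = (1800 − 1749)/1800 = 0.0283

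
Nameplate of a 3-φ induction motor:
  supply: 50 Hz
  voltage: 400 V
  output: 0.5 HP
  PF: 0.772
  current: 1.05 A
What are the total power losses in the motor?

P_in = √3·V·I·cosφ = 1.732×400×1.05×0.772 = 562 W
P_out = 0.5×746 = 373 W
Losses = P_in − P_out = 562 − 373 = 189 W

189 W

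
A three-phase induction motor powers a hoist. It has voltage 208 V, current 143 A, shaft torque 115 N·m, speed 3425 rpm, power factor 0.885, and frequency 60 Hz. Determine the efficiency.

90.5 %

ω = 2π × 3425/60 = 358.7 rad/s; P_out = τω = 115 × 358.7 = 41251 W
P_in = √3·V_L·I_L·cosφ = 1.732 × 208 × 143 × 0.885 = 45592 W
η = P_out / P_in = 41251 / 45592 = 0.905 = 90.5%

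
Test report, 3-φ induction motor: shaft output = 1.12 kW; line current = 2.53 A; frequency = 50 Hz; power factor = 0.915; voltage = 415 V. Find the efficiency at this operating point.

67.3 %

P_out = 1.12 kW = 1120 W
P_in = √3·V_L·I_L·cosφ = 1.732 × 415 × 2.53 × 0.915 = 1664 W
η = P_out / P_in = 1120 / 1664 = 0.673 = 67.3%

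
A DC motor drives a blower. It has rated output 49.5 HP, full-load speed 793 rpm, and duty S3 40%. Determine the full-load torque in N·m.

P_out = 49.5 × 746 = 36927 W
ω = 2π × 793/60 = 83.04 rad/s
τ = P_out/ω = 36927/83.04 = 445 N·m

445 N·m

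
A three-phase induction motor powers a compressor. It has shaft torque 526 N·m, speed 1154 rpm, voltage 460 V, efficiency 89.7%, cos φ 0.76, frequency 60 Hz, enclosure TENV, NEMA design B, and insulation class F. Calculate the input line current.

117 A

ω = 2π×1154/60 = 120.8 rad/s; P_out = τω = 526 × 120.8 = 63541 W
P_in = P_out / η = 63541 / 0.897 = 70837 W
I_L = P_in / (√3·V_L·cosφ) = 70837 / (1.732 × 460 × 0.76) = 117 A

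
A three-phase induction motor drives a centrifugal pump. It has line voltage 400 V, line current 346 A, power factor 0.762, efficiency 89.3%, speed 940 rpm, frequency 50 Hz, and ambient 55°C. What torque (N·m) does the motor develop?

P_in = √3·V·I·cosφ = 1.732 × 400 × 346 × 0.762 = 182658 W
P_out = η·P_in = 0.893 × 182658 = 163114 W
n = 940 rpm
ω = 2π×940/60 = 98.44 rad/s
τ = P_out/ω = 163114/98.44 = 1660 N·m

1660 N·m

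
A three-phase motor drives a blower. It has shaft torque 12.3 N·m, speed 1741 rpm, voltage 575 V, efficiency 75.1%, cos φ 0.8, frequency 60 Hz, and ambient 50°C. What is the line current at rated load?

3.75 A

ω = 2π×1741/60 = 182.3 rad/s; P_out = τω = 12.3 × 182.3 = 2242 W
P_in = P_out / η = 2242 / 0.751 = 2985 W
I_L = P_in / (√3·V_L·cosφ) = 2985 / (1.732 × 575 × 0.8) = 3.75 A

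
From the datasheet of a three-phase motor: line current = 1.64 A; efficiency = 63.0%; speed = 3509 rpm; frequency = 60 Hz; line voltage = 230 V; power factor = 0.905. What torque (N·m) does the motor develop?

P_in = √3·V·I·cosφ = 1.732 × 230 × 1.64 × 0.905 = 591 W
P_out = η·P_in = 0.63 × 591 = 372 W
n = 3509 rpm
ω = 2π×3509/60 = 367.5 rad/s
τ = P_out/ω = 372/367.5 = 1.01 N·m

1.01 N·m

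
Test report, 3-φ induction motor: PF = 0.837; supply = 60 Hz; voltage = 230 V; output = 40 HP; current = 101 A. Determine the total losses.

3840 W

P_in = √3·V·I·cosφ = 1.732×230×101×0.837 = 33676 W
P_out = 40×746 = 29840 W
Losses = P_in − P_out = 33676 − 29840 = 3836 W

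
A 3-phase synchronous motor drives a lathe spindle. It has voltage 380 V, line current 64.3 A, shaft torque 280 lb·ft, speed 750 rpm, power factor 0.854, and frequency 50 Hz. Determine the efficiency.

τ = 280 lb·ft × 1.356 = 379.7 N·m
ω = 2π × 750/60 = 78.54 rad/s; P_out = τω = 379.7 × 78.54 = 29822 W
P_in = √3·V_L·I_L·cosφ = 1.732 × 380 × 64.3 × 0.854 = 36141 W
η = P_out / P_in = 29822 / 36141 = 0.825 = 82.5%

82.5 %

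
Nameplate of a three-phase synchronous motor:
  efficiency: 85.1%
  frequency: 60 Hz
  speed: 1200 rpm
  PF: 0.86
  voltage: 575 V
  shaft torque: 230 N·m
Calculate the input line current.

39.7 A

ω = 2π×1200/60 = 125.7 rad/s; P_out = τω = 230 × 125.7 = 28911 W
P_in = P_out / η = 28911 / 0.851 = 33973 W
I_L = P_in / (√3·V_L·cosφ) = 33973 / (1.732 × 575 × 0.86) = 39.7 A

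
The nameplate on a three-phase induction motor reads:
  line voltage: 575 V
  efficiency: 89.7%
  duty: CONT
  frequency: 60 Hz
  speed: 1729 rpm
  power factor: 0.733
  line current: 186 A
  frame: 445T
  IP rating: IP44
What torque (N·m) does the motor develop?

673 N·m

P_in = √3·V·I·cosφ = 1.732 × 575 × 186 × 0.733 = 135779 W
P_out = η·P_in = 0.897 × 135779 = 121794 W
n = 1729 rpm
ω = 2π×1729/60 = 181.1 rad/s
τ = P_out/ω = 121794/181.1 = 673 N·m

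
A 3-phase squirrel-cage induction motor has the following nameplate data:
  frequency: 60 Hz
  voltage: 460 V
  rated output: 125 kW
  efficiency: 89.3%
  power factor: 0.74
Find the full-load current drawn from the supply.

P_out = 125 kW = 125000 W
P_in = P_out / η = 125000 / 0.893 = 139978 W
I_L = P_in / (√3·V_L·cosφ) = 139978 / (1.732 × 460 × 0.74) = 237 A

237 A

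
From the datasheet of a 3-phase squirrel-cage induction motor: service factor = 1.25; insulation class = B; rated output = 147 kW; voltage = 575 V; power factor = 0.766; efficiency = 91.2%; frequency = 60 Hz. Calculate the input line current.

211 A

P_out = 147 kW = 147000 W
P_in = P_out / η = 147000 / 0.912 = 161184 W
I_L = P_in / (√3·V_L·cosφ) = 161184 / (1.732 × 575 × 0.766) = 211 A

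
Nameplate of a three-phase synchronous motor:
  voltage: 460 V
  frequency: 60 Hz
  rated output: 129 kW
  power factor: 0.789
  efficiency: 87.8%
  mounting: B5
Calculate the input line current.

234 A

P_out = 129 kW = 129000 W
P_in = P_out / η = 129000 / 0.878 = 146925 W
I_L = P_in / (√3·V_L·cosφ) = 146925 / (1.732 × 460 × 0.789) = 234 A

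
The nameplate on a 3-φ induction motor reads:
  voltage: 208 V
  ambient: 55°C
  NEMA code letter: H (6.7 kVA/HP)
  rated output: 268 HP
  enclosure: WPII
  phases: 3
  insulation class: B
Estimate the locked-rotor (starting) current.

4980 A

S_LR = 6.7 × 268 = 1795.6 kVA
I_LR = S_LR/(√3·V_L) = 1795600/(1.732×208) = 4980 A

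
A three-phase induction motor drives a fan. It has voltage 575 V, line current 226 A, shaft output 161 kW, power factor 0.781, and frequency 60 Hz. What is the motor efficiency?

P_out = 161 kW = 161000 W
P_in = √3·V_L·I_L·cosφ = 1.732 × 575 × 226 × 0.781 = 175782 W
η = P_out / P_in = 161000 / 175782 = 0.916 = 91.6%

91.6 %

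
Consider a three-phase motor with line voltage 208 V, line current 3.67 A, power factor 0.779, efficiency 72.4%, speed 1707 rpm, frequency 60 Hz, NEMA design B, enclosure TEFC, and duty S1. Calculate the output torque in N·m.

P_in = √3·V·I·cosφ = 1.732 × 208 × 3.67 × 0.779 = 1030 W
P_out = η·P_in = 0.724 × 1030 = 746 W
n = 1707 rpm
ω = 2π×1707/60 = 178.8 rad/s
τ = P_out/ω = 746/178.8 = 4.17 N·m

4.17 N·m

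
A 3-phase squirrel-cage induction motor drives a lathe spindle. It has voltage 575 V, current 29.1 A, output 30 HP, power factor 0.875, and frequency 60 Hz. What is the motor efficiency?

P_out = 30 × 746 = 22380 W
P_in = √3·V_L·I_L·cosφ = 1.732 × 575 × 29.1 × 0.875 = 25358 W
η = P_out / P_in = 22380 / 25358 = 0.883 = 88.3%

88.3 %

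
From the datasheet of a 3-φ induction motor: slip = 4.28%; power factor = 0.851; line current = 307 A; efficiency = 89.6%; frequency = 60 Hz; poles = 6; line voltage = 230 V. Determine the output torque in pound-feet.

P_in = √3·V·I·cosφ = 1.732 × 230 × 307 × 0.851 = 104074 W
P_out = η·P_in = 0.896 × 104074 = 93250 W
n_s = 120×60/6 = 1200 rpm; n = 1200×(1−0.0428) = 1149 rpm
ω = 2π×1149/60 = 120.3 rad/s
τ = P_out/ω = 93250/120.3 = 775.1 N·m
In lb·ft: 775.1/1.356 = 572 lb·ft

572 lb·ft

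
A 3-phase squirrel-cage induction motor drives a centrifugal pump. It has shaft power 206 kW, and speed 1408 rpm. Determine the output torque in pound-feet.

ω = 2π × 1408/60 = 147.4 rad/s
τ = P/ω = 206000/147.4 = 1398 N·m
In lb·ft: 1398/1.356 = 1030 lb·ft

1030 lb·ft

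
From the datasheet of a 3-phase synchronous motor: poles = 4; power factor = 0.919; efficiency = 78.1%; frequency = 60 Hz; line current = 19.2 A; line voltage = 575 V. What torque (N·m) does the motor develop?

72.8 N·m

P_in = √3·V·I·cosφ = 1.732 × 575 × 19.2 × 0.919 = 17572 W
P_out = η·P_in = 0.781 × 17572 = 13724 W
n = n_s = 120×60/4 = 1800 rpm (synchronous)
ω = 2π×1800/60 = 188.5 rad/s
τ = P_out/ω = 13724/188.5 = 72.8 N·m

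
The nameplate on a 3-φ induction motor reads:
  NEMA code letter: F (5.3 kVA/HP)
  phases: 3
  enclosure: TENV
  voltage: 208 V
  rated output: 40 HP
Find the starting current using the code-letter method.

588 A

S_LR = 5.3 × 40 = 212 kVA
I_LR = S_LR/(√3·V_L) = 212000/(1.732×208) = 588 A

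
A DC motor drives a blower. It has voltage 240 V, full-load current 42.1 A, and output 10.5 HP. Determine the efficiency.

P_out = 10.5 × 746 = 7833 W
P_in = V·I = 240 × 42.1 = 10104 W
η = P_out / P_in = 7833 / 10104 = 0.775 = 77.5%

77.5 %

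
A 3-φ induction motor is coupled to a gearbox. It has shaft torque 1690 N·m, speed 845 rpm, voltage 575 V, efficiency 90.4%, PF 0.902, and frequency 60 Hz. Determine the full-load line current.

ω = 2π×845/60 = 88.49 rad/s; P_out = τω = 1690 × 88.49 = 149548 W
P_in = P_out / η = 149548 / 0.904 = 165429 W
I_L = P_in / (√3·V_L·cosφ) = 165429 / (1.732 × 575 × 0.902) = 184 A

184 A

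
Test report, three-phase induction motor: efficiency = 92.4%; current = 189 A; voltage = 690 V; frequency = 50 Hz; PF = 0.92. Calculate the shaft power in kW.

P_in = √3·V·I·cosφ = 1.732 × 690 × 189 × 0.92 = 207801 W
P_out = η·P_in = 0.924 × 207801 = 192008 W

192 kW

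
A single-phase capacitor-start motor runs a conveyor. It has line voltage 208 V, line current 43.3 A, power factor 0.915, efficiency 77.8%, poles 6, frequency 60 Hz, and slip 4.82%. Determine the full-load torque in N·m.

P_in = V·I·cosφ = 208 × 43.3 × 0.915 = 8241 W
P_out = η·P_in = 0.778 × 8241 = 6411 W
n_s = 120×60/6 = 1200 rpm; n = 1200×(1−0.0482) = 1142 rpm
ω = 2π×1142/60 = 119.6 rad/s
τ = P_out/ω = 6411/119.6 = 53.6 N·m

53.6 N·m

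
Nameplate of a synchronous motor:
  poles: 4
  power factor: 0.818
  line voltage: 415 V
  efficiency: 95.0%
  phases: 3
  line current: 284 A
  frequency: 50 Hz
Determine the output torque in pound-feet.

P_in = √3·V·I·cosφ = 1.732 × 415 × 284 × 0.818 = 166981 W
P_out = η·P_in = 0.95 × 166981 = 158632 W
n = n_s = 120×50/4 = 1500 rpm (synchronous)
ω = 2π×1500/60 = 157.1 rad/s
τ = P_out/ω = 158632/157.1 = 1010 N·m
In lb·ft: 1010/1.356 = 745 lb·ft

745 lb·ft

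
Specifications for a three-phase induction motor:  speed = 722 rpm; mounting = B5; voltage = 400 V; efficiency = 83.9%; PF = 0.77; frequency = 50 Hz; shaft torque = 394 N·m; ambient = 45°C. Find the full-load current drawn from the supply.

ω = 2π×722/60 = 75.61 rad/s; P_out = τω = 394 × 75.61 = 29790 W
P_in = P_out / η = 29790 / 0.839 = 35507 W
I_L = P_in / (√3·V_L·cosφ) = 35507 / (1.732 × 400 × 0.77) = 66.6 A

66.6 A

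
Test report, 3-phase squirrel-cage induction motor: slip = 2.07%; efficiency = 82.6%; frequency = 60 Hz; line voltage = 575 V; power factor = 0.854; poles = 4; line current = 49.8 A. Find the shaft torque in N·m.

P_in = √3·V·I·cosφ = 1.732 × 575 × 49.8 × 0.854 = 42355 W
P_out = η·P_in = 0.826 × 42355 = 34985 W
n_s = 120×60/4 = 1800 rpm; n = 1800×(1−0.0207) = 1763 rpm
ω = 2π×1763/60 = 184.6 rad/s
τ = P_out/ω = 34985/184.6 = 190 N·m

190 N·m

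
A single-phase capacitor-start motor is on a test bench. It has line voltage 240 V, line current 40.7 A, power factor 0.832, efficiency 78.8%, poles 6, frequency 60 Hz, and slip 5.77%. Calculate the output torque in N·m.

54.1 N·m

P_in = V·I·cosφ = 240 × 40.7 × 0.832 = 8127 W
P_out = η·P_in = 0.788 × 8127 = 6404 W
n_s = 120×60/6 = 1200 rpm; n = 1200×(1−0.0577) = 1131 rpm
ω = 2π×1131/60 = 118.4 rad/s
τ = P_out/ω = 6404/118.4 = 54.1 N·m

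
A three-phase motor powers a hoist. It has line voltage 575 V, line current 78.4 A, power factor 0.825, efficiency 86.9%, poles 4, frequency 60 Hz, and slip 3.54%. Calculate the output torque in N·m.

308 N·m

P_in = √3·V·I·cosφ = 1.732 × 575 × 78.4 × 0.825 = 64415 W
P_out = η·P_in = 0.869 × 64415 = 55977 W
n_s = 120×60/4 = 1800 rpm; n = 1800×(1−0.0354) = 1736 rpm
ω = 2π×1736/60 = 181.8 rad/s
τ = P_out/ω = 55977/181.8 = 308 N·m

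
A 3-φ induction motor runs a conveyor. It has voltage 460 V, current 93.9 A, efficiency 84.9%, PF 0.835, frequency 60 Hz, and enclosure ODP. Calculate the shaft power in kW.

P_in = √3·V·I·cosφ = 1.732 × 460 × 93.9 × 0.835 = 62468 W
P_out = η·P_in = 0.849 × 62468 = 53035 W

53 kW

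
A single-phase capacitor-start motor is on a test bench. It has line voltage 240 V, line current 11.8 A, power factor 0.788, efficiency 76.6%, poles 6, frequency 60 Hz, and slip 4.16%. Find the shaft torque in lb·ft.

P_in = V·I·cosφ = 240 × 11.8 × 0.788 = 2232 W
P_out = η·P_in = 0.766 × 2232 = 1710 W
n_s = 120×60/6 = 1200 rpm; n = 1200×(1−0.0416) = 1150 rpm
ω = 2π×1150/60 = 120.4 rad/s
τ = P_out/ω = 1710/120.4 = 14.2 N·m
In lb·ft: 14.2/1.356 = 10.5 lb·ft

10.5 lb·ft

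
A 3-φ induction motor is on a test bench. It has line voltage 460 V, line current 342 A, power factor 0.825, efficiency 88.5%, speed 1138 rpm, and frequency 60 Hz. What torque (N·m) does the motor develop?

P_in = √3·V·I·cosφ = 1.732 × 460 × 342 × 0.825 = 224795 W
P_out = η·P_in = 0.885 × 224795 = 198944 W
n = 1138 rpm
ω = 2π×1138/60 = 119.2 rad/s
τ = P_out/ω = 198944/119.2 = 1670 N·m

1670 N·m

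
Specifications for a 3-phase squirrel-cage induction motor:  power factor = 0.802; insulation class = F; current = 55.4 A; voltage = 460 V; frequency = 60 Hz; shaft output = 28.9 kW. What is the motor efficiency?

P_out = 28.9 kW = 28900 W
P_in = √3·V_L·I_L·cosφ = 1.732 × 460 × 55.4 × 0.802 = 35399 W
η = P_out / P_in = 28900 / 35399 = 0.816 = 81.6%

81.6 %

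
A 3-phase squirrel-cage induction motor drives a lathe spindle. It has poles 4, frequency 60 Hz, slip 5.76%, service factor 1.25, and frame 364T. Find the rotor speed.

1696 rpm

n_s = 120f/p = 120×60/4 = 1800 rpm
n = n_s(1 − s) = 1800 × (1 − 0.0576) = 1696 rpm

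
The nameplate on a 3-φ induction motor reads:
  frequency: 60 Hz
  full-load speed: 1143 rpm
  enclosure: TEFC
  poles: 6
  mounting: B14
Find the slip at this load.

4.75 %

n_s = 120f/p = 120×60/6 = 1200 rpm
s = (n_s − n)/n_s = (1200 − 1143)/1200 = 0.0475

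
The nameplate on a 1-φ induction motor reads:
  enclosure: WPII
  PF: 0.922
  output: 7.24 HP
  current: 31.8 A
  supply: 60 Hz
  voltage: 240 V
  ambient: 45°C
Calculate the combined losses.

1640 W

P_in = V·I·cosφ = 240×31.8×0.922 = 7037 W
P_out = 7.24×746 = 5401 W
Losses = P_in − P_out = 7037 − 5401 = 1636 W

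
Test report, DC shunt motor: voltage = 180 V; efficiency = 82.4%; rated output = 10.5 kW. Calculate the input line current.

P_out = 10.5 kW = 10500 W
P_in = P_out / η = 10500 / 0.824 = 12743 W
I = P_in / V = 12743 / 180 = 70.8 A

70.8 A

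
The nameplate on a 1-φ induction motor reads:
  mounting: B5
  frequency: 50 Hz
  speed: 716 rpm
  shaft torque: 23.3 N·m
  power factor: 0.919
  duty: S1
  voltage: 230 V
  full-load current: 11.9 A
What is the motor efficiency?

69.5 %

ω = 2π × 716/60 = 74.98 rad/s; P_out = τω = 23.3 × 74.98 = 1747 W
P_in = V·I·cosφ = 230 × 11.9 × 0.919 = 2515 W
η = P_out / P_in = 1747 / 2515 = 0.695 = 69.5%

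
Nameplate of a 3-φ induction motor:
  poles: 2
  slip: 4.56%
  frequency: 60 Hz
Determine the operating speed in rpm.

n_s = 120f/p = 120×60/2 = 3600 rpm
n = n_s(1 − s) = 3600 × (1 − 0.0456) = 3436 rpm

3436 rpm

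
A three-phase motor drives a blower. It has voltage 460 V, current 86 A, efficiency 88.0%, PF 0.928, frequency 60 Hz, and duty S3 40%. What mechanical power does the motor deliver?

56 kW

P_in = √3·V·I·cosφ = 1.732 × 460 × 86 × 0.928 = 63585 W
P_out = η·P_in = 0.88 × 63585 = 55955 W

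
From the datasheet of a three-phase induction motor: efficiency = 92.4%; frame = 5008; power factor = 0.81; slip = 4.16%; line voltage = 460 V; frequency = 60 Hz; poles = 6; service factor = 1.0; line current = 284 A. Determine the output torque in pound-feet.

1040 lb·ft

P_in = √3·V·I·cosφ = 1.732 × 460 × 284 × 0.81 = 183277 W
P_out = η·P_in = 0.924 × 183277 = 169348 W
n_s = 120×60/6 = 1200 rpm; n = 1200×(1−0.0416) = 1150 rpm
ω = 2π×1150/60 = 120.4 rad/s
τ = P_out/ω = 169348/120.4 = 1407 N·m
In lb·ft: 1407/1.356 = 1040 lb·ft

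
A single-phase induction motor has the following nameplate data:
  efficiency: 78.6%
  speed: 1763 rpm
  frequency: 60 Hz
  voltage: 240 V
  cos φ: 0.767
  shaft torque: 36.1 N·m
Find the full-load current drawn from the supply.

ω = 2π×1763/60 = 184.6 rad/s; P_out = τω = 36.1 × 184.6 = 6664 W
P_in = P_out / η = 6664 / 0.786 = 8478 W
I = P_in / (V·cosφ) = 8478 / (240 × 0.767) = 46.1 A

46.1 A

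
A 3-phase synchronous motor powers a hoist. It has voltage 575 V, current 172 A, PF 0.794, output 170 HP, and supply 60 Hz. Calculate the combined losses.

9.19 kW

P_in = √3·V·I·cosφ = 1.732×575×172×0.794 = 136008 W
P_out = 170×746 = 126820 W
Losses = P_in − P_out = 136008 − 126820 = 9188 W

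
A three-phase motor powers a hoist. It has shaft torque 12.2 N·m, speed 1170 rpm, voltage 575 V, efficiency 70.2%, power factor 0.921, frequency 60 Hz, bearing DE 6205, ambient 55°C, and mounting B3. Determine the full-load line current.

ω = 2π×1170/60 = 122.5 rad/s; P_out = τω = 12.2 × 122.5 = 1495 W
P_in = P_out / η = 1495 / 0.702 = 2130 W
I_L = P_in / (√3·V_L·cosφ) = 2130 / (1.732 × 575 × 0.921) = 2.32 A

2.32 A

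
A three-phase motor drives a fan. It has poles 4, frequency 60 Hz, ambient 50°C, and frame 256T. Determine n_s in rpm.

1800 rpm

n_s = 120f/p = 120×60/4 = 1800 rpm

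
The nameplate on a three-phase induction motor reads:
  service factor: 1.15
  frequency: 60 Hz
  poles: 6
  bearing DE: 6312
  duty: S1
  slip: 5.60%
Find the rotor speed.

n_s = 120f/p = 120×60/6 = 1200 rpm
n = n_s(1 − s) = 1200 × (1 − 0.056) = 1133 rpm

1133 rpm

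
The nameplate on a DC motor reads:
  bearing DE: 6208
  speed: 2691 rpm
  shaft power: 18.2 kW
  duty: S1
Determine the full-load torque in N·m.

ω = 2π × 2691/60 = 281.8 rad/s
τ = P/ω = 18200/281.8 = 64.6 N·m

64.6 N·m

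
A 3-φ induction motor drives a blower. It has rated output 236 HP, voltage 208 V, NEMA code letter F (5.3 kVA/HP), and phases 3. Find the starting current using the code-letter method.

S_LR = 5.3 × 236 = 1250.8 kVA
I_LR = S_LR/(√3·V_L) = 1250800/(1.732×208) = 3470 A

3470 A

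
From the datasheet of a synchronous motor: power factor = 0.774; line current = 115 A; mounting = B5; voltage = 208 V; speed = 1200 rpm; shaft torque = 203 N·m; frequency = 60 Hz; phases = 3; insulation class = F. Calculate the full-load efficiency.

ω = 2π × 1200/60 = 125.7 rad/s; P_out = τω = 203 × 125.7 = 25517 W
P_in = √3·V_L·I_L·cosφ = 1.732 × 208 × 115 × 0.774 = 32066 W
η = P_out / P_in = 25517 / 32066 = 0.796 = 79.6%

79.6 %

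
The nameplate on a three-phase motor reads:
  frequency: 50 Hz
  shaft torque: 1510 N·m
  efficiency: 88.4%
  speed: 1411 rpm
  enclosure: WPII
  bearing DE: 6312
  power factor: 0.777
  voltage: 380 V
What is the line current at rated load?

494 A

ω = 2π×1411/60 = 147.8 rad/s; P_out = τω = 1510 × 147.8 = 223178 W
P_in = P_out / η = 223178 / 0.884 = 252464 W
I_L = P_in / (√3·V_L·cosφ) = 252464 / (1.732 × 380 × 0.777) = 494 A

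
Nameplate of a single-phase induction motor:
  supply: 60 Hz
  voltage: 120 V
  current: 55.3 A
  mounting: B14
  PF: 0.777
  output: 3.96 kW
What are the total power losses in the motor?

1200 W

P_in = V·I·cosφ = 120×55.3×0.777 = 5156 W
P_out = 3960 W
Losses = P_in − P_out = 5156 − 3960 = 1196 W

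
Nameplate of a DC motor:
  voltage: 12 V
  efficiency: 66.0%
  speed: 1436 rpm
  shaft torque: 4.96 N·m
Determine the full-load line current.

94.2 A

ω = 2π×1436/60 = 150.4 rad/s; P_out = τω = 4.96 × 150.4 = 746 W
P_in = P_out / η = 746 / 0.660 = 1130 W
I = P_in / V = 1130 / 12 = 94.2 A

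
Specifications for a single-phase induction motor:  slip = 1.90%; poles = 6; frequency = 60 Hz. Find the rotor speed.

1177 rpm

n_s = 120f/p = 120×60/6 = 1200 rpm
n = n_s(1 − s) = 1200 × (1 − 0.019) = 1177 rpm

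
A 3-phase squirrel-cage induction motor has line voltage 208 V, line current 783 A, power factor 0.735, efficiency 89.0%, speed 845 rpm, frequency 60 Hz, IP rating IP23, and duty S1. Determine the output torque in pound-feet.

1540 lb·ft

P_in = √3·V·I·cosφ = 1.732 × 208 × 783 × 0.735 = 207329 W
P_out = η·P_in = 0.89 × 207329 = 184523 W
n = 845 rpm
ω = 2π×845/60 = 88.49 rad/s
τ = P_out/ω = 184523/88.49 = 2085 N·m
In lb·ft: 2085/1.356 = 1540 lb·ft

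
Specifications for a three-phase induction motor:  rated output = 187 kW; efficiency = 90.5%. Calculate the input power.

207 kW

P_out = 187000 W
P_in = P_out/η = 187000/0.905 = 206630 W = 207 kW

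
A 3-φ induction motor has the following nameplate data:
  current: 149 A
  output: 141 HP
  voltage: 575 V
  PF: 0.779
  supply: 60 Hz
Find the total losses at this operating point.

10400 W

P_in = √3·V·I·cosφ = 1.732×575×149×0.779 = 115595 W
P_out = 141×746 = 105186 W
Losses = P_in − P_out = 115595 − 105186 = 10409 W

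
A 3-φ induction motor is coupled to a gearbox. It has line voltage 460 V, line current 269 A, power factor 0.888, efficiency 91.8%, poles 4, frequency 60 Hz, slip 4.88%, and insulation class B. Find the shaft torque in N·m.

974 N·m

P_in = √3·V·I·cosφ = 1.732 × 460 × 269 × 0.888 = 190314 W
P_out = η·P_in = 0.918 × 190314 = 174708 W
n_s = 120×60/4 = 1800 rpm; n = 1800×(1−0.0488) = 1712 rpm
ω = 2π×1712/60 = 179.3 rad/s
τ = P_out/ω = 174708/179.3 = 974 N·m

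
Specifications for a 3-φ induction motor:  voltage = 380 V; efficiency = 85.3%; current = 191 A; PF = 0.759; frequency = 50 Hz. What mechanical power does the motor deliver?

81.4 kW

P_in = √3·V·I·cosφ = 1.732 × 380 × 191 × 0.759 = 95413 W
P_out = η·P_in = 0.853 × 95413 = 81387 W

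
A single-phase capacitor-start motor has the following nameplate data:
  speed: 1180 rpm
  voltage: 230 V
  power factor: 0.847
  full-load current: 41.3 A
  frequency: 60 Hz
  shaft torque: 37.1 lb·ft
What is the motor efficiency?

77.3 %

τ = 37.1 lb·ft × 1.356 = 50.31 N·m
ω = 2π × 1180/60 = 123.6 rad/s; P_out = τω = 50.31 × 123.6 = 6218 W
P_in = V·I·cosφ = 230 × 41.3 × 0.847 = 8046 W
η = P_out / P_in = 6218 / 8046 = 0.773 = 77.3%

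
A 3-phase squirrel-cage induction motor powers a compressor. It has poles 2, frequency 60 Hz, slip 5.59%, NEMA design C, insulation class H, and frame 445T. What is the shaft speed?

n_s = 120f/p = 120×60/2 = 3600 rpm
n = n_s(1 − s) = 3600 × (1 − 0.0559) = 3399 rpm

3399 rpm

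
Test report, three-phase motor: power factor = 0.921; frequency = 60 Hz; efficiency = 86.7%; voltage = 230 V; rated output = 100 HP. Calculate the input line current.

235 A

P_out = 100 × 746 = 74600 W
P_in = P_out / η = 74600 / 0.867 = 86044 W
I_L = P_in / (√3·V_L·cosφ) = 86044 / (1.732 × 230 × 0.921) = 235 A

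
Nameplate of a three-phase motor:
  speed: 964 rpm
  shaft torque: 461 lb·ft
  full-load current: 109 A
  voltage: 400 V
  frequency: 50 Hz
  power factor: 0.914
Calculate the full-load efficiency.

91.4 %

τ = 461 lb·ft × 1.356 = 625.1 N·m
ω = 2π × 964/60 = 100.9 rad/s; P_out = τω = 625.1 × 100.9 = 63073 W
P_in = √3·V_L·I_L·cosφ = 1.732 × 400 × 109 × 0.914 = 69021 W
η = P_out / P_in = 63073 / 69021 = 0.914 = 91.4%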